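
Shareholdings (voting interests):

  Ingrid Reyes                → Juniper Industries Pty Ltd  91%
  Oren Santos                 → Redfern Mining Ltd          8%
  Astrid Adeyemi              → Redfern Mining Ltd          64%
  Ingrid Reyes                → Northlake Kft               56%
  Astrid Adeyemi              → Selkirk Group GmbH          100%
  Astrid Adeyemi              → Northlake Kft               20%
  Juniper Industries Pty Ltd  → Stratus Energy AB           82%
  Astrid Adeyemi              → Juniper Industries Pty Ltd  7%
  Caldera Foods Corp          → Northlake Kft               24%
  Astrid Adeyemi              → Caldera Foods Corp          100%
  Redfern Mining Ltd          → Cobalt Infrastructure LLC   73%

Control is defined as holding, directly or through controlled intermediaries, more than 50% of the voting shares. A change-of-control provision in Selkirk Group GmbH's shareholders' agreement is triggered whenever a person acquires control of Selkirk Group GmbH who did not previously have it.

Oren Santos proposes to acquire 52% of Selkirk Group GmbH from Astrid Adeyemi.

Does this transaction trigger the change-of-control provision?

Yes

The purchase adds only to Oren's holdings (Astrid's stake shrinks), so Oren is the only person who could newly come to control Selkirk.
Oren's largest direct stake is 8% in Redfern, which does not meet the threshold, so Oren controls no company.
Neither Oren nor any entity Oren controls holds any voting interest in Selkirk.
So before the transaction, Oren does not control Selkirk.
After the purchase, Oren holds 52% of Selkirk directly, and Astrid's stake falls to 48%.
Oren holds 52% of Selkirk, so Oren controls Selkirk.
Oren did not control Selkirk before and does after, so the clause is triggered.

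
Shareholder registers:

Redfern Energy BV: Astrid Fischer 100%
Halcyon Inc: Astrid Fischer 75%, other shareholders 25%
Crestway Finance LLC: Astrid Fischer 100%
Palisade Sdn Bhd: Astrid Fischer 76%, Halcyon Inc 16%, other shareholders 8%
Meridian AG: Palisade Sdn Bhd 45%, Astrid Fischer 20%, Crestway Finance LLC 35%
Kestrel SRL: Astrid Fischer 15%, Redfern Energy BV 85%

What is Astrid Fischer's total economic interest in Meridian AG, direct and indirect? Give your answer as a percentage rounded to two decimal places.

94.60%

Astrid reaches Meridian along 4 paths.
Via Palisade: 76% × 45% = 34.2%.
Via Halcyon → Palisade: 75% × 16% × 45% = 5.4%.
Direct stake: 20% = 20%.
Via Crestway: 100% × 35% = 35%.
Total: 34.2% + 5.4% + 20% + 35% = 94.6%.
Rounded: 94.60%.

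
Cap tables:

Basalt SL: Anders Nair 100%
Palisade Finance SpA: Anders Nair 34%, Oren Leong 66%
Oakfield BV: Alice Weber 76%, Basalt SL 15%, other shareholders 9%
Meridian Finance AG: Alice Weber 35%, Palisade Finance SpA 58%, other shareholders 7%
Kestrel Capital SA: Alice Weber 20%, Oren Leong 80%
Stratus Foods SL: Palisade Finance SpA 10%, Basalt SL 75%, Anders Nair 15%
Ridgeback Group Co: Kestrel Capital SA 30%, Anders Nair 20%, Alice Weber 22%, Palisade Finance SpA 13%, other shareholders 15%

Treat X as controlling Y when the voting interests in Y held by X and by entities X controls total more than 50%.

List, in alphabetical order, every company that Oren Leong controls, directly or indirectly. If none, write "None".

Kestrel Capital SA, Meridian Finance AG, Palisade Finance SpA

Oren holds 66% of Palisade, so Oren controls Palisade.
Palisade holds 58% of Meridian, so Oren controls Meridian.
Oren holds 80% of Kestrel, so Oren controls Kestrel.
No other company's threshold is met.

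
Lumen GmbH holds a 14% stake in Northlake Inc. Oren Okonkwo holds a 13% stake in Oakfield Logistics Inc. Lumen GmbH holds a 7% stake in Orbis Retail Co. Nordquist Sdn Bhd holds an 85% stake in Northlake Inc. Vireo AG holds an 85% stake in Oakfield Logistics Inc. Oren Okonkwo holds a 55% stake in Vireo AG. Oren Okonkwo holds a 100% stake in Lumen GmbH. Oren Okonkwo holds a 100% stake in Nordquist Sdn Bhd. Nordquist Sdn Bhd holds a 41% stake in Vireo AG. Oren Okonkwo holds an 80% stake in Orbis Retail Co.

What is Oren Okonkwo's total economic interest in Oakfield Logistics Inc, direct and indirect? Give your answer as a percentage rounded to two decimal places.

94.60%

Oren reaches Oakfield along 3 paths.
Direct stake: 13% = 13%.
Via Vireo: 55% × 85% = 46.75%.
Via Nordquist → Vireo: 100% × 41% × 85% = 34.85%.
Total: 13% + 46.75% + 34.85% = 94.6%.
Rounded: 94.60%.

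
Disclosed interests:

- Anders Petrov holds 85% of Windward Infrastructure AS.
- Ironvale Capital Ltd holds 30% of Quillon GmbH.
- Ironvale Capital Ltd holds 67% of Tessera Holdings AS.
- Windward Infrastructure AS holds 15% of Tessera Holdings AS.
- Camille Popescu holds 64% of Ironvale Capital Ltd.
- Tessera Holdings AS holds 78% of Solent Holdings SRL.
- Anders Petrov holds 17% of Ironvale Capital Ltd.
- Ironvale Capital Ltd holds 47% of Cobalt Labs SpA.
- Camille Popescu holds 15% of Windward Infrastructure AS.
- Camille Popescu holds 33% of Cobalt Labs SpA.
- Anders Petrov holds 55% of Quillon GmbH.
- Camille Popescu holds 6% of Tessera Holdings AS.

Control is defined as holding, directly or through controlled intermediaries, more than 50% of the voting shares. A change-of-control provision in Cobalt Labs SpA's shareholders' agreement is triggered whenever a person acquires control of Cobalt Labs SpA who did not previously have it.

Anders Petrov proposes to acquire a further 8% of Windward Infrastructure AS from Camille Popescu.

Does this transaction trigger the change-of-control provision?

The purchase adds only to Anders's holdings (Camille's stake shrinks), so Anders is the only person who could newly come to control Cobalt.
Anders holds 85% of Windward, so Anders controls Windward.
Anders holds 55% of Quillon, so Anders controls Quillon.
Neither Anders nor any entity Anders controls holds any voting interest in Cobalt.
So before the transaction, Anders does not control Cobalt.
After the purchase, Anders's direct stake in Windward rises to 85% + 8% = 93%, and Camille's stake falls to 7%.
Anders holds 93% of Windward, so Anders controls Windward.
After the transaction, neither Anders nor any entity Anders controls holds a voting interest in Cobalt, so Anders still does not control it.
No new person acquires control, so the clause is not triggered.

No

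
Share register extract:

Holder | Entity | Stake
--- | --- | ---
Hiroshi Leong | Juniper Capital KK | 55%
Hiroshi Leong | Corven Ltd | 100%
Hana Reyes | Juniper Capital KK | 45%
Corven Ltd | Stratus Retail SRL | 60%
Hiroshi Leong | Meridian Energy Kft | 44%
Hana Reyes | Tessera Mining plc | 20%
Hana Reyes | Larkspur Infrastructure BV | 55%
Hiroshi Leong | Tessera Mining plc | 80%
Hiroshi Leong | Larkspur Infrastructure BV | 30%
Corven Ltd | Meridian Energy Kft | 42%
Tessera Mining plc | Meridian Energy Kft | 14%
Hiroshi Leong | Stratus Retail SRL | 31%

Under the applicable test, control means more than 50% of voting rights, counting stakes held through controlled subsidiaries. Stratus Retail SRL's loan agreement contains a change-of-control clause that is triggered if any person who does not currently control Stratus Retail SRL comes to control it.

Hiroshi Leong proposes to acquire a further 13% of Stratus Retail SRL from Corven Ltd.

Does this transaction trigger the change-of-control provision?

The purchase adds only to Hiroshi's holdings (Corven's stake shrinks), so Hiroshi is the only person who could newly come to control Stratus.
Hiroshi holds 100% of Corven, so Hiroshi controls Corven.
Corven and Hiroshi together hold 60% + 31% = 91% of Stratus, so Hiroshi controls Stratus.
So Hiroshi already controls Stratus before the transaction.
After the purchase, Hiroshi's direct stake in Stratus rises to 31% + 13% = 44%, and Corven's stake falls to 47%.
Hiroshi controlled Stratus already, so this is not a new person acquiring control; every other person's position is unchanged or reduced.
No new person acquires control, so the clause is not triggered.

No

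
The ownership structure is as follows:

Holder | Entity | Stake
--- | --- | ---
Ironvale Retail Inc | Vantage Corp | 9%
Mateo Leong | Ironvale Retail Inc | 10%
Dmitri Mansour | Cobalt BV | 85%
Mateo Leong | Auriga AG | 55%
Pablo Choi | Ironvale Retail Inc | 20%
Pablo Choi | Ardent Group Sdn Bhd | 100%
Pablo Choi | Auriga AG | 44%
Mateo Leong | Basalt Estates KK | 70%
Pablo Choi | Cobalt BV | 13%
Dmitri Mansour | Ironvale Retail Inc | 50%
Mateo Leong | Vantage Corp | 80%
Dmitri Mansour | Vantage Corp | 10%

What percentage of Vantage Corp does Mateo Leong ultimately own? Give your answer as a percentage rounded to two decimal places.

Mateo reaches Vantage along 2 paths.
Direct stake: 80% = 80%.
Via Ironvale: 10% × 9% = 0.9%.
Total: 80% + 0.9% = 80.9%.
Rounded: 80.90%.

80.90%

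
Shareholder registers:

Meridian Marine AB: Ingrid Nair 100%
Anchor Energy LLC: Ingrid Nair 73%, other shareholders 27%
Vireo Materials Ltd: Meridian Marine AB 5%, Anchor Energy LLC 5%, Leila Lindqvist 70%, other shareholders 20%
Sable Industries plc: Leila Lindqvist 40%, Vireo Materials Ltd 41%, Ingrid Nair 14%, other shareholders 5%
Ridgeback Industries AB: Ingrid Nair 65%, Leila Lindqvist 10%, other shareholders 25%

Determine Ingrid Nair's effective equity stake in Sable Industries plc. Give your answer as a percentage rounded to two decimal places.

Ingrid reaches Sable along 3 paths.
Via Meridian → Vireo: 100% × 5% × 41% = 2.05%.
Via Anchor → Vireo: 73% × 5% × 41% = 1.4965%.
Direct stake: 14% = 14%.
Total: 2.05% + 1.4965% + 14% = 17.5465%.
Rounded: 17.55%.

17.55%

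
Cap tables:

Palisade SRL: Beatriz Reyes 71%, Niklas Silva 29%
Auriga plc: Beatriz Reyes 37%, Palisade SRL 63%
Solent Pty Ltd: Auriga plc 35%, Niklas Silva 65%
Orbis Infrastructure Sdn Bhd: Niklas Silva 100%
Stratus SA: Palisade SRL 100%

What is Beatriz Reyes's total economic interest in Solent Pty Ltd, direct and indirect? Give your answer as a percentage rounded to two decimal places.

Beatriz reaches Solent along 2 paths.
Via Auriga: 37% × 35% = 12.95%.
Via Palisade → Auriga: 71% × 63% × 35% = 15.6555%.
Total: 12.95% + 15.6555% = 28.6055%.
Rounded: 28.61%.

28.61%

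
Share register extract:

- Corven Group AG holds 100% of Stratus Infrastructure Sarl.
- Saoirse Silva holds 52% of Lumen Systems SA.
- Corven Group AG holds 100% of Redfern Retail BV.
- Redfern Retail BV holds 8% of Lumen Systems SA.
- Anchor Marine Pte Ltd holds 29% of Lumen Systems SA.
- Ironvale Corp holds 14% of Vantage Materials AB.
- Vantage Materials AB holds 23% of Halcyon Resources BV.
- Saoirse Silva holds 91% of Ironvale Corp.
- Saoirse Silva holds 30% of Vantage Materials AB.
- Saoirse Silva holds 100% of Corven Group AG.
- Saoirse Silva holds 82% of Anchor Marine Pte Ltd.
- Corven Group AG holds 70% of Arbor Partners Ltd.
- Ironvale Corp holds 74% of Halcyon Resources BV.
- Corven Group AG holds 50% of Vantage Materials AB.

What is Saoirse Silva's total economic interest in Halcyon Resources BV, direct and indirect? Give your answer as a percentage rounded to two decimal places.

Saoirse reaches Halcyon along 4 paths.
Via Vantage: 30% × 23% = 6.9%.
Via Ironvale → Vantage: 91% × 14% × 23% = 2.9302%.
Via Corven → Vantage: 100% × 50% × 23% = 11.5%.
Via Ironvale: 91% × 74% = 67.34%.
Total: 6.9% + 2.9302% + 11.5% + 67.34% = 88.6702%.
Rounded: 88.67%.

88.67%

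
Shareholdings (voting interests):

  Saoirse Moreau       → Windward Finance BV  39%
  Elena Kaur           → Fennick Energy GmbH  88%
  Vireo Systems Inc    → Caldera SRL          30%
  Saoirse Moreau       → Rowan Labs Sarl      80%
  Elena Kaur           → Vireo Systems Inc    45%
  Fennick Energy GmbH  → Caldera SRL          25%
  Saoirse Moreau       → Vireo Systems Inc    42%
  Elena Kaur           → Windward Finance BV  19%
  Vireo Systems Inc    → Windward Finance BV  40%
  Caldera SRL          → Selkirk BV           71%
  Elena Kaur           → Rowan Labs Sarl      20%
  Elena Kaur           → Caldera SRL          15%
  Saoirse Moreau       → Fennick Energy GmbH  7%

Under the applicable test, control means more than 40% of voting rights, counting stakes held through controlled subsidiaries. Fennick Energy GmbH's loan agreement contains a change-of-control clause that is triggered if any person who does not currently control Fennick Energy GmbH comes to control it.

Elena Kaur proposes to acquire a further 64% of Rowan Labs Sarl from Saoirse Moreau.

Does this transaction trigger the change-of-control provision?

No

The purchase adds only to Elena's holdings (Saoirse's stake shrinks), so Elena is the only person who could newly come to control Fennick.
Elena holds 88% of Fennick, so Elena controls Fennick.
So Elena already controls Fennick before the transaction.
After the purchase, Elena's direct stake in Rowan rises to 20% + 64% = 84%, and Saoirse's stake falls to 16%.
Elena controlled Fennick already, so this is not a new person acquiring control; every other person's position is unchanged or reduced.
No new person acquires control, so the clause is not triggered.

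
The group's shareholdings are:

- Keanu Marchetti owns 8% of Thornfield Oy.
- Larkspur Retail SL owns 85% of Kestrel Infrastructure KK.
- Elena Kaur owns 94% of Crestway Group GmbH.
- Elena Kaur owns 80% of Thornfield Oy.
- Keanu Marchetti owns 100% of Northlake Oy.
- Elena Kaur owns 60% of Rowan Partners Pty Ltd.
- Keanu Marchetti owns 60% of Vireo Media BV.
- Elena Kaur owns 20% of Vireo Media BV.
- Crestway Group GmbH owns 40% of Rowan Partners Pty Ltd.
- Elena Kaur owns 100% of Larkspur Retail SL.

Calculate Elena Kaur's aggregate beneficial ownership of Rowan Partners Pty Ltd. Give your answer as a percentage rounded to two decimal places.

97.60%

Elena reaches Rowan along 2 paths.
Via Crestway: 94% × 40% = 37.6%.
Direct stake: 60% = 60%.
Total: 37.6% + 60% = 97.6%.
Rounded: 97.60%.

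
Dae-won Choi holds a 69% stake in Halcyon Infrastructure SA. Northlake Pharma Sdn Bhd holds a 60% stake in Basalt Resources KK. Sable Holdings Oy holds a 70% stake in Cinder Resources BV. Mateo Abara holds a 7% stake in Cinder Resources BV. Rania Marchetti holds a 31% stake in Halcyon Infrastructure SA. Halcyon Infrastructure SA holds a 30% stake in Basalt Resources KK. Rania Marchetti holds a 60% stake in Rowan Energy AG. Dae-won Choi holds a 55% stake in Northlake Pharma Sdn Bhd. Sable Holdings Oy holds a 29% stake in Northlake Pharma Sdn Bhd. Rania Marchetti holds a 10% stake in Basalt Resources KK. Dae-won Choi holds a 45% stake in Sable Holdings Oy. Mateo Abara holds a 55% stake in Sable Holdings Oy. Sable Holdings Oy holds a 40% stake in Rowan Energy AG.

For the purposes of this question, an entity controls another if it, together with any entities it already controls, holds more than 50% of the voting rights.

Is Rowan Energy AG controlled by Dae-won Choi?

Dae-won holds 69% of Halcyon, so Dae-won controls Halcyon.
Dae-won holds 55% of Northlake, so Dae-won controls Northlake.
Northlake and Halcyon together hold 60% + 30% = 90% of Basalt, so Dae-won controls Basalt.
Neither Dae-won nor any entity Dae-won controls holds any voting interest in Rowan.
So Dae-won does not control Rowan.

No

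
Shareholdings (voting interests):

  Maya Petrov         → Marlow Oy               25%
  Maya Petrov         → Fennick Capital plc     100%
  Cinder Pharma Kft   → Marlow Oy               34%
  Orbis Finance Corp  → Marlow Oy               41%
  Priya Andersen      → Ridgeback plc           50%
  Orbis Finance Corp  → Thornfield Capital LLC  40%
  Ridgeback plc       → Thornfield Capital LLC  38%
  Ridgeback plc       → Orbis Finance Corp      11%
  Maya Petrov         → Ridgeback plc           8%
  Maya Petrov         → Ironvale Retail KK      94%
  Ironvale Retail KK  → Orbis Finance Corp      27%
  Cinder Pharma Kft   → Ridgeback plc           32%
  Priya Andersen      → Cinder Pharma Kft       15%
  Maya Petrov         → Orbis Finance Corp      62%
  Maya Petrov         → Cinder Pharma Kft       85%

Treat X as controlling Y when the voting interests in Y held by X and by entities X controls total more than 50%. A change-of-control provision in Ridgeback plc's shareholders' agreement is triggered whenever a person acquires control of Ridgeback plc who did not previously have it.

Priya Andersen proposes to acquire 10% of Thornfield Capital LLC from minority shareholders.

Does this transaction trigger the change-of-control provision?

No

The purchase changes only Priya's holdings, so Priya is the only person who could newly come to control Ridgeback.
Priya's largest direct stake is 50% in Ridgeback, which does not meet the threshold, so Priya controls no company.
In Ridgeback, Priya's side holds only 50%, not > 50%.
So before the transaction, Priya does not control Ridgeback.
After the purchase, Priya holds 10% of Thornfield directly.
Priya's side now holds 10% of Thornfield, not > 50%, so Priya still does not control Thornfield.
After the transaction, Priya's side holds 50% of Ridgeback, not > 50%, so Priya still does not control Ridgeback.
No new person acquires control, so the clause is not triggered.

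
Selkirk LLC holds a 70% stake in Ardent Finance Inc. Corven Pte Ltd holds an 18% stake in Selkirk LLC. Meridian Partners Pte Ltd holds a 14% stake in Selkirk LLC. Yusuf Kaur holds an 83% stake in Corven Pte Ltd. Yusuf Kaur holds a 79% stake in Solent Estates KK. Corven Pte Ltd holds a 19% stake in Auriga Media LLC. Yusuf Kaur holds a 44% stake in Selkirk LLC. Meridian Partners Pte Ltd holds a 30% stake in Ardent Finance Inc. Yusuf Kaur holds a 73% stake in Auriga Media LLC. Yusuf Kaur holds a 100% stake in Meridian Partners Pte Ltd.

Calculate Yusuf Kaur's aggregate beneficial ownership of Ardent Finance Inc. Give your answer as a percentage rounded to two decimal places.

81.06%

Yusuf reaches Ardent along 4 paths.
Via Corven → Selkirk: 83% × 18% × 70% = 10.458%.
Via Selkirk: 44% × 70% = 30.8%.
Via Meridian → Selkirk: 100% × 14% × 70% = 9.8%.
Via Meridian: 100% × 30% = 30%.
Total: 10.458% + 30.8% + 9.8% + 30% = 81.058%.
Rounded: 81.06%.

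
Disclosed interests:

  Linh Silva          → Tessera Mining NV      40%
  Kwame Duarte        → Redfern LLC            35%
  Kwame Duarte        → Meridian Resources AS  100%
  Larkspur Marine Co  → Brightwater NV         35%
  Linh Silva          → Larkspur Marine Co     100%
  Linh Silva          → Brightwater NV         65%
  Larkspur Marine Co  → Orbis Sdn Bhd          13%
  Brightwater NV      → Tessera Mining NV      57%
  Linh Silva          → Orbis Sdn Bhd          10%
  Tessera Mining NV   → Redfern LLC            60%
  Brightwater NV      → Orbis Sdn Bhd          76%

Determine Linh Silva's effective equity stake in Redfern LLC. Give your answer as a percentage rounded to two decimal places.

Linh reaches Redfern along 3 paths.
Via Larkspur → Brightwater → Tessera: 100% × 35% × 57% × 60% = 11.97%.
Via Brightwater → Tessera: 65% × 57% × 60% = 22.23%.
Via Tessera: 40% × 60% = 24%.
Total: 11.97% + 22.23% + 24% = 58.2%.
Rounded: 58.20%.

58.20%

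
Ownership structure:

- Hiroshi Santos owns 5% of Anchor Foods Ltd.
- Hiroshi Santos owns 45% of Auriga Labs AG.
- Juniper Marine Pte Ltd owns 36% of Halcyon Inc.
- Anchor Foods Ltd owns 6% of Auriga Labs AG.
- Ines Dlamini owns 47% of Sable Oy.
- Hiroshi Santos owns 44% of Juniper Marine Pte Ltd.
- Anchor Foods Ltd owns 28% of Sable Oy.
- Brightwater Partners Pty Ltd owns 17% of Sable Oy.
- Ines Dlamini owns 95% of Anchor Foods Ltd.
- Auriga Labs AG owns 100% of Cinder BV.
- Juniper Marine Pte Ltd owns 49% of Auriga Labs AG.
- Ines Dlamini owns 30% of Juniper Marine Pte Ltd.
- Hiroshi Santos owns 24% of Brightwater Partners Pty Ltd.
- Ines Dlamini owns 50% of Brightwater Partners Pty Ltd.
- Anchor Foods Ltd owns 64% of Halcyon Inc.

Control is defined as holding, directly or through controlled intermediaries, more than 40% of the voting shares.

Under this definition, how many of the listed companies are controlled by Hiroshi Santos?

3

Hiroshi holds 44% of Juniper, so Hiroshi controls Juniper.
Juniper and Hiroshi together hold 49% + 45% = 94% of Auriga, so Hiroshi controls Auriga.
Auriga holds 100% of Cinder, so Hiroshi controls Cinder.
No other company's threshold is met.
Hiroshi controls 3 companies.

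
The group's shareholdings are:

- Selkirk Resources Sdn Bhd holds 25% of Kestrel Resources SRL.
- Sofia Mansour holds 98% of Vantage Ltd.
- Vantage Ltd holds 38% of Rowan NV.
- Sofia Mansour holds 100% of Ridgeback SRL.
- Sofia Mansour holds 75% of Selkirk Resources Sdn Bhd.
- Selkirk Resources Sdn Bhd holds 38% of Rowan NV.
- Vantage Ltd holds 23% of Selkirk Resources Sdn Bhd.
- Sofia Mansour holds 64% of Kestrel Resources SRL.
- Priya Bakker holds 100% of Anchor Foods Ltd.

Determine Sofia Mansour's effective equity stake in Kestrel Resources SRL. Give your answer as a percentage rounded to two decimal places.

88.39%

Sofia reaches Kestrel along 3 paths.
Via Selkirk: 75% × 25% = 18.75%.
Via Vantage → Selkirk: 98% × 23% × 25% = 5.635%.
Direct stake: 64% = 64%.
Total: 18.75% + 5.635% + 64% = 88.385%.
Rounded: 88.39%.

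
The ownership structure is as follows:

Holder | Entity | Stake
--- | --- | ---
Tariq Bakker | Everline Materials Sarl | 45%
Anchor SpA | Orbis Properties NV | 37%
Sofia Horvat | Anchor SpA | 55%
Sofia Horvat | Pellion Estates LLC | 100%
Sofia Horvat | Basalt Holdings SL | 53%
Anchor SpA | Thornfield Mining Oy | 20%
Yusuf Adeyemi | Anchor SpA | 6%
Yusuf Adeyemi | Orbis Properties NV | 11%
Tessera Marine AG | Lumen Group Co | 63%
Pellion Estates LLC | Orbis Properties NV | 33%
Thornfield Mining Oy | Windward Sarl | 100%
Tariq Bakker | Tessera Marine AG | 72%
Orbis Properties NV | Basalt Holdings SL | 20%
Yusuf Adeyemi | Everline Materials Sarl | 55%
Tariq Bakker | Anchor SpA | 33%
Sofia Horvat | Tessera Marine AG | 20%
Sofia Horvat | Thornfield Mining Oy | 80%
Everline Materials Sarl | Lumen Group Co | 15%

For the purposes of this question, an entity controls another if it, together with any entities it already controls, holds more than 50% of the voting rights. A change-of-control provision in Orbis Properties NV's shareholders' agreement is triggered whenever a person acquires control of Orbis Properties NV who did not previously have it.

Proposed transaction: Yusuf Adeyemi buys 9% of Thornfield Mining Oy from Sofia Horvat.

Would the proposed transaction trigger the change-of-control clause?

No

The purchase adds only to Yusuf's holdings (Sofia's stake shrinks), so Yusuf is the only person who could newly come to control Orbis.
Yusuf holds 55% of Everline, so Yusuf controls Everline.
In Orbis, Yusuf's side holds only 11%, not > 50%.
So before the transaction, Yusuf does not control Orbis.
After the purchase, Yusuf holds 9% of Thornfield directly, and Sofia's stake falls to 71%.
Yusuf's side now holds 9% of Thornfield, not > 50%, so Yusuf still does not control Thornfield.
After the transaction, Yusuf's side holds 11% of Orbis, not > 50%, so Yusuf still does not control Orbis.
No new person acquires control, so the clause is not triggered.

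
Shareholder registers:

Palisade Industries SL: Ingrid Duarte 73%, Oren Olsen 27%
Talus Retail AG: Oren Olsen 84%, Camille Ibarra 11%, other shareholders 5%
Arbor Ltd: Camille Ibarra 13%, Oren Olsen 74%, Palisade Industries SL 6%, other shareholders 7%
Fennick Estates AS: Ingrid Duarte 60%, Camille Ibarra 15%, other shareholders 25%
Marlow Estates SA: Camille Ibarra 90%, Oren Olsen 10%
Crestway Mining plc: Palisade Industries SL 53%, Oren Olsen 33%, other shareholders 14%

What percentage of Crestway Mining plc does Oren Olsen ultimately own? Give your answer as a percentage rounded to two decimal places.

47.31%

Oren reaches Crestway along 2 paths.
Via Palisade: 27% × 53% = 14.31%.
Direct stake: 33% = 33%.
Total: 14.31% + 33% = 47.31%.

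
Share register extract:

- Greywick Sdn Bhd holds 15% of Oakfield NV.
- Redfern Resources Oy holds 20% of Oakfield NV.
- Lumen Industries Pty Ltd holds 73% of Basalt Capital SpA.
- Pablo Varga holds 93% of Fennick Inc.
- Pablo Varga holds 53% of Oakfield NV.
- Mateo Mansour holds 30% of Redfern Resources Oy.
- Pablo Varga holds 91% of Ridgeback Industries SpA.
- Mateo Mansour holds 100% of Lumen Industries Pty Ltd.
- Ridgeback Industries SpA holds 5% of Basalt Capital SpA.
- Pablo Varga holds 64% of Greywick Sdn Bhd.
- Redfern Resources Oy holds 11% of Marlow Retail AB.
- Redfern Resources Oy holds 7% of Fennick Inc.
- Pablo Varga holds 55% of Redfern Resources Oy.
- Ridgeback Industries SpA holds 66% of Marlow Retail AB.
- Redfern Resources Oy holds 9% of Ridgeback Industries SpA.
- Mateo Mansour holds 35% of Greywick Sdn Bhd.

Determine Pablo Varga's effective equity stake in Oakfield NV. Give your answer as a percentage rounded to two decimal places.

73.60%

Pablo reaches Oakfield along 3 paths.
Via Greywick: 64% × 15% = 9.6%.
Direct stake: 53% = 53%.
Via Redfern: 55% × 20% = 11%.
Total: 9.6% + 53% + 11% = 73.6%.
Rounded: 73.60%.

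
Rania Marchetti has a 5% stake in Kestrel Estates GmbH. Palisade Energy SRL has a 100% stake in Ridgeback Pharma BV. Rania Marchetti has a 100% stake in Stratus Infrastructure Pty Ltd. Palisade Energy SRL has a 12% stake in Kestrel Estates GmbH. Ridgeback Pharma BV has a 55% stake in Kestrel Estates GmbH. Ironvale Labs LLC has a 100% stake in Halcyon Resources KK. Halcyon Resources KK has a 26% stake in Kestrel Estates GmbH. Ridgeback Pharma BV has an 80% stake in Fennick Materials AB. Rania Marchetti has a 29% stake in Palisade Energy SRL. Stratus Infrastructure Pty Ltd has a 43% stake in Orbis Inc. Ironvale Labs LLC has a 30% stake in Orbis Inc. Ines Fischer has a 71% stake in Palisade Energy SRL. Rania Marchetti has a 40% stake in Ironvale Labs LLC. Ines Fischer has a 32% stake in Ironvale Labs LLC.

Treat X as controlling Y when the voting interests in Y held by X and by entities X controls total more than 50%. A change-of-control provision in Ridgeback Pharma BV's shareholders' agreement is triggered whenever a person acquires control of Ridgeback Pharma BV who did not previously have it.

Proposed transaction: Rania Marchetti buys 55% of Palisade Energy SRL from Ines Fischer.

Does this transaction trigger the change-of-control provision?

Yes

The purchase adds only to Rania's holdings (Ines's stake shrinks), so Rania is the only person who could newly come to control Ridgeback.
Rania holds 100% of Stratus, so Rania controls Stratus.
Neither Rania nor any entity Rania controls holds any voting interest in Ridgeback.
So before the transaction, Rania does not control Ridgeback.
After the purchase, Rania's direct stake in Palisade rises to 29% + 55% = 84%, and Ines's stake falls to 16%.
Rania holds 84% of Palisade, so Rania controls Palisade.
Palisade holds 100% of Ridgeback, so Rania controls Ridgeback.
Rania did not control Ridgeback before and does after, so the clause is triggered.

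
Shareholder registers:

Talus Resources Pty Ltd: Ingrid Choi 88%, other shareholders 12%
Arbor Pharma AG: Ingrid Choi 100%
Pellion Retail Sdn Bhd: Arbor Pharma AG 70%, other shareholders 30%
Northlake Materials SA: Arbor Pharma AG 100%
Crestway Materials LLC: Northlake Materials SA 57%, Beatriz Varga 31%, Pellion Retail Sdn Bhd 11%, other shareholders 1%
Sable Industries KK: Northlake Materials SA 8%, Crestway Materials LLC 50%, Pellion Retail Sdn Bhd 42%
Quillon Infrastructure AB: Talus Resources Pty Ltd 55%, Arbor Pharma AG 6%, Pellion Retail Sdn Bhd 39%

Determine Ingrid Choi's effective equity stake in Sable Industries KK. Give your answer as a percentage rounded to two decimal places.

69.75%

Ingrid reaches Sable along 4 paths.
Via Arbor → Northlake: 100% × 100% × 8% = 8%.
Via Arbor → Northlake → Crestway: 100% × 100% × 57% × 50% = 28.5%.
Via Arbor → Pellion → Crestway: 100% × 70% × 11% × 50% = 3.85%.
Via Arbor → Pellion: 100% × 70% × 42% = 29.4%.
Total: 8% + 28.5% + 3.85% + 29.4% = 69.75%.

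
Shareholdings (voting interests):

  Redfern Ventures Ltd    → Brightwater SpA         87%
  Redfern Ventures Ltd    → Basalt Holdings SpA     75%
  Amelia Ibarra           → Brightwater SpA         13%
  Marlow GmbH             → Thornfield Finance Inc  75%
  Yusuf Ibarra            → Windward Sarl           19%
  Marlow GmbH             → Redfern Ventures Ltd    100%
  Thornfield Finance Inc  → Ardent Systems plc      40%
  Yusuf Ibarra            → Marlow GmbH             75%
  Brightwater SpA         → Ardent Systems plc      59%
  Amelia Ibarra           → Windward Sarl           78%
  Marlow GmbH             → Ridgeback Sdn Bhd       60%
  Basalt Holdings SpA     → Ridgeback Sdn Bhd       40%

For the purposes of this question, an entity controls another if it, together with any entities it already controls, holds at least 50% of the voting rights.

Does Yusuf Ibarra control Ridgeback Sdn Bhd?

Yusuf holds 75% of Marlow, so Yusuf controls Marlow.
Marlow holds 100% of Redfern, so Yusuf controls Redfern.
Redfern holds 75% of Basalt, so Yusuf controls Basalt.
Marlow and Basalt together hold 60% + 40% = 100% of Ridgeback, so Yusuf controls Ridgeback.

Yes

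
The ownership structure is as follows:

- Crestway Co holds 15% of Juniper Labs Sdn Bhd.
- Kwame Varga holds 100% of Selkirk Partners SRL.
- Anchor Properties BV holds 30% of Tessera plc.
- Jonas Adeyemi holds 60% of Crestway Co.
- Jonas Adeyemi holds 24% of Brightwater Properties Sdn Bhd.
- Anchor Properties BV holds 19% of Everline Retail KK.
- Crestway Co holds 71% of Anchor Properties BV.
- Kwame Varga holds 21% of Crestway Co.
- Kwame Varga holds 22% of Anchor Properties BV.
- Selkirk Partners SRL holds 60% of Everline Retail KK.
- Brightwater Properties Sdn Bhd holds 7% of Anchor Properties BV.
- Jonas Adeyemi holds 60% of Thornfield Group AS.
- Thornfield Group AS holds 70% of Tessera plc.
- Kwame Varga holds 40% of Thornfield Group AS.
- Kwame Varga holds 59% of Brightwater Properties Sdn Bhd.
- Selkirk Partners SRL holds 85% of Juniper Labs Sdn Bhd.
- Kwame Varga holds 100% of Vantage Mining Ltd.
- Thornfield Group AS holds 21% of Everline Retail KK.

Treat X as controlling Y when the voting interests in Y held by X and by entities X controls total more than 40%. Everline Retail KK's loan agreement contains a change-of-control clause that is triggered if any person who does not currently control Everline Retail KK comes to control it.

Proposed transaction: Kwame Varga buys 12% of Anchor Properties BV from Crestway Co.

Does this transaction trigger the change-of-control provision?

The purchase adds only to Kwame's holdings (Crestway's stake shrinks), so Kwame is the only person who could newly come to control Everline.
Kwame holds 100% of Selkirk, so Kwame controls Selkirk.
Selkirk holds 60% of Everline, so Kwame controls Everline.
So Kwame already controls Everline before the transaction.
After the purchase, Kwame's direct stake in Anchor rises to 22% + 12% = 34%, and Crestway's stake falls to 59%.
Kwame controlled Everline already, so this is not a new person acquiring control; every other person's position is unchanged or reduced.
No new person acquires control, so the clause is not triggered.

No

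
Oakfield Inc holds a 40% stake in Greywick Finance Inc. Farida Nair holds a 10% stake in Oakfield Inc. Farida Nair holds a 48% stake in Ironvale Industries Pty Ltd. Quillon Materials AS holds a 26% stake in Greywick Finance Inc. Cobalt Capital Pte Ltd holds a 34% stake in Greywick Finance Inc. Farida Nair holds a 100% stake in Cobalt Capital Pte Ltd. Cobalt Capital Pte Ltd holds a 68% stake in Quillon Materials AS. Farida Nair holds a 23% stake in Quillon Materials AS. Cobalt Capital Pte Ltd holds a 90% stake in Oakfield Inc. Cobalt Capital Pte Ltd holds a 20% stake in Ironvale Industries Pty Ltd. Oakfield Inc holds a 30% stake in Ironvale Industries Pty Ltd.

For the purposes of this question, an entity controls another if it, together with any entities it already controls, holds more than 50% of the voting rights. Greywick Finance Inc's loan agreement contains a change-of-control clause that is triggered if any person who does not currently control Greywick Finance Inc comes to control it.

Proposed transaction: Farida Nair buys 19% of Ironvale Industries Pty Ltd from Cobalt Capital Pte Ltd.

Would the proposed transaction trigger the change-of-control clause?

The purchase adds only to Farida's holdings (Cobalt's stake shrinks), so Farida is the only person who could newly come to control Greywick.
Farida holds 100% of Cobalt, so Farida controls Cobalt.
Cobalt and Farida together hold 90% + 10% = 100% of Oakfield, so Farida controls Oakfield.
Cobalt and Farida together hold 68% + 23% = 91% of Quillon, so Farida controls Quillon.
Oakfield and Cobalt and Quillon together hold 40% + 34% + 26% = 100% of Greywick, so Farida controls Greywick.
So Farida already controls Greywick before the transaction.
After the purchase, Farida's direct stake in Ironvale rises to 48% + 19% = 67%, and Cobalt's stake falls to 1%.
Farida controlled Greywick already, so this is not a new person acquiring control; every other person's position is unchanged or reduced.
No new person acquires control, so the clause is not triggered.

No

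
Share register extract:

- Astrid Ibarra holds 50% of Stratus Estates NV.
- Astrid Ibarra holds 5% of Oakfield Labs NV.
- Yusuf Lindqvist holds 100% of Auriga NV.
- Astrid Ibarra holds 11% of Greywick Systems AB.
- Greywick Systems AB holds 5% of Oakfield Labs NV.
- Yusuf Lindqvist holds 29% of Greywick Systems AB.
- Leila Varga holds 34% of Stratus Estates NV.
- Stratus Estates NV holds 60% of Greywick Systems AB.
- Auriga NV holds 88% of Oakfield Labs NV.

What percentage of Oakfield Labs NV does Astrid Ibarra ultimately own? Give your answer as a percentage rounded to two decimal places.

Astrid reaches Oakfield along 3 paths.
Direct stake: 5% = 5%.
Via Stratus → Greywick: 50% × 60% × 5% = 1.5%.
Via Greywick: 11% × 5% = 0.55%.
Total: 5% + 1.5% + 0.55% = 7.05%.

7.05%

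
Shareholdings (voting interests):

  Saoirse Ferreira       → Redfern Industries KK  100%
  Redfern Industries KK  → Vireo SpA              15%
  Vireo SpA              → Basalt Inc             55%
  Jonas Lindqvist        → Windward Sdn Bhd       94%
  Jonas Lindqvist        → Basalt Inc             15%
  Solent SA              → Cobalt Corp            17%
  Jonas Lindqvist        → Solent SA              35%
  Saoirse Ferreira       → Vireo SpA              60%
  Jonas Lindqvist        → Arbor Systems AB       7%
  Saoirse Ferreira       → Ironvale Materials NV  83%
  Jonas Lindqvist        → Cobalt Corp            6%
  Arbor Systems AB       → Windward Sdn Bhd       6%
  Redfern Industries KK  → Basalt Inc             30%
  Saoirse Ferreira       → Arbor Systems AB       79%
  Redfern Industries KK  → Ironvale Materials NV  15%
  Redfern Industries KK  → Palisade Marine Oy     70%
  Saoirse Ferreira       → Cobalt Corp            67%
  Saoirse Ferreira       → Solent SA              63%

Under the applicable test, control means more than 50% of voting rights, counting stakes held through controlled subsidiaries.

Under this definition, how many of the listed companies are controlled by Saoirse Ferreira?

8

Saoirse holds 79% of Arbor, so Saoirse controls Arbor.
Saoirse holds 63% of Solent, so Saoirse controls Solent.
Saoirse holds 100% of Redfern, so Saoirse controls Redfern.
Saoirse and Redfern together hold 60% + 15% = 75% of Vireo, so Saoirse controls Vireo.
Solent and Saoirse together hold 17% + 67% = 84% of Cobalt, so Saoirse controls Cobalt.
Saoirse and Redfern together hold 83% + 15% = 98% of Ironvale, so Saoirse controls Ironvale.
Redfern and Vireo together hold 30% + 55% = 85% of Basalt, so Saoirse controls Basalt.
Redfern holds 70% of Palisade, so Saoirse controls Palisade.
No other company's threshold is met.
Saoirse controls 8 companies.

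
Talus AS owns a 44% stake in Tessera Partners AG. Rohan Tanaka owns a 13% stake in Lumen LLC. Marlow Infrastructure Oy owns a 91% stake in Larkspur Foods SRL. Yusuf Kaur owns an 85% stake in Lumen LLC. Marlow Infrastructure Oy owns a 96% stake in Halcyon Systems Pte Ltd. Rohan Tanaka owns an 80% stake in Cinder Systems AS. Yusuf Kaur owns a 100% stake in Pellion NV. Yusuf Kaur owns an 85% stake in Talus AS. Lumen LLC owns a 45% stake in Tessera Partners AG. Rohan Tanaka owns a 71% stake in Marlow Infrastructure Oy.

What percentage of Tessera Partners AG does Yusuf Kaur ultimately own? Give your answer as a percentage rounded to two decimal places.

Yusuf reaches Tessera along 2 paths.
Via Lumen: 85% × 45% = 38.25%.
Via Talus: 85% × 44% = 37.4%.
Total: 38.25% + 37.4% = 75.65%.

75.65%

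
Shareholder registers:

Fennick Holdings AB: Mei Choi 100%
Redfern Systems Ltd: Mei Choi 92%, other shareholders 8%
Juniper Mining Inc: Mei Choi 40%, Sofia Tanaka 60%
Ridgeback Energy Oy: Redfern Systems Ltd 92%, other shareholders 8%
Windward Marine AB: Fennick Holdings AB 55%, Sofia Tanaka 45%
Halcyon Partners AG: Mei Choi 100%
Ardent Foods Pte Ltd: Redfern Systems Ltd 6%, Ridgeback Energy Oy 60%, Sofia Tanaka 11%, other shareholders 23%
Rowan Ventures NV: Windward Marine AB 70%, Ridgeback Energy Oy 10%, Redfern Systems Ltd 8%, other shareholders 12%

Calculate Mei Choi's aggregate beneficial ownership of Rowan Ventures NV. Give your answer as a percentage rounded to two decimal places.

54.32%

Mei reaches Rowan along 3 paths.
Via Fennick → Windward: 100% × 55% × 70% = 38.5%.
Via Redfern → Ridgeback: 92% × 92% × 10% = 8.464%.
Via Redfern: 92% × 8% = 7.36%.
Total: 38.5% + 8.464% + 7.36% = 54.324%.
Rounded: 54.32%.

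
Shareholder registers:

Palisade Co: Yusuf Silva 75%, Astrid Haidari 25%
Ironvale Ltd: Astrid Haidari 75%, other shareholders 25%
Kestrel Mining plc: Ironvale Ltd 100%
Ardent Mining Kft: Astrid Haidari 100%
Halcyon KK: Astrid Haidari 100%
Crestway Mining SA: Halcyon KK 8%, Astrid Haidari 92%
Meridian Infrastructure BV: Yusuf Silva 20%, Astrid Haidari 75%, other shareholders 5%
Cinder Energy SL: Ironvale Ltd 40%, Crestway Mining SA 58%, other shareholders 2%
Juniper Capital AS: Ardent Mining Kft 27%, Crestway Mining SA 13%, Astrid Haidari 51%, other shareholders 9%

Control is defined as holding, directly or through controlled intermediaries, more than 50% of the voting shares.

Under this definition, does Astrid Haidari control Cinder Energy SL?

Astrid holds 100% of Halcyon, so Astrid controls Halcyon.
Halcyon and Astrid together hold 8% + 92% = 100% of Crestway, so Astrid controls Crestway.
Astrid holds 75% of Ironvale, so Astrid controls Ironvale.
Ironvale and Crestway together hold 40% + 58% = 98% of Cinder, so Astrid controls Cinder.

Yes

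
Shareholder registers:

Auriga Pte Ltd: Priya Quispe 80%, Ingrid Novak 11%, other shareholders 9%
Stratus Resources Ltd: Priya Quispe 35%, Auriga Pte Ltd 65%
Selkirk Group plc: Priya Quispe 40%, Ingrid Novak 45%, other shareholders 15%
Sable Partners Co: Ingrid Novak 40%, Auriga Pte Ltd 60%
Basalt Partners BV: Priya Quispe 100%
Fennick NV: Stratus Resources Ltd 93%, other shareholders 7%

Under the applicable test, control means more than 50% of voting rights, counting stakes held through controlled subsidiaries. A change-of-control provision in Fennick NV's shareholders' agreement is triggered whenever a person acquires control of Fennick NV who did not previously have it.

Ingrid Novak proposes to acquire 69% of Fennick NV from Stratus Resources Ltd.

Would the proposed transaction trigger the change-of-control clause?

The purchase adds only to Ingrid's holdings (Stratus's stake shrinks), so Ingrid is the only person who could newly come to control Fennick.
Ingrid's largest direct stake is 45% in Selkirk, which does not meet the threshold, so Ingrid controls no company.
Neither Ingrid nor any entity Ingrid controls holds any voting interest in Fennick.
So before the transaction, Ingrid does not control Fennick.
After the purchase, Ingrid holds 69% of Fennick directly, and Stratus's stake falls to 24%.
Ingrid holds 69% of Fennick, so Ingrid controls Fennick.
Ingrid did not control Fennick before and does after, so the clause is triggered.

Yes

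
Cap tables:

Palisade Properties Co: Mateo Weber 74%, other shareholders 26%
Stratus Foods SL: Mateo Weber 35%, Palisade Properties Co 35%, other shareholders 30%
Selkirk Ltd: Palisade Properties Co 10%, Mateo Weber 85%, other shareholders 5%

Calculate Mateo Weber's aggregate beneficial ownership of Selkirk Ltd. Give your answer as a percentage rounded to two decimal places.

92.40%

Mateo reaches Selkirk along 2 paths.
Via Palisade: 74% × 10% = 7.4%.
Direct stake: 85% = 85%.
Total: 7.4% + 85% = 92.4%.
Rounded: 92.40%.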